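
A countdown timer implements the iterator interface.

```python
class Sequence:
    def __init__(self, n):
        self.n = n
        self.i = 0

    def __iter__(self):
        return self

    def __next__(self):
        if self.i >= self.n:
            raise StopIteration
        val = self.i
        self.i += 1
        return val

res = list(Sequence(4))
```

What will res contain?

Step 1: Sequence(4) creates an iterator counting 0 to 3.
Step 2: list() consumes all values: [0, 1, 2, 3].
Therefore res = [0, 1, 2, 3].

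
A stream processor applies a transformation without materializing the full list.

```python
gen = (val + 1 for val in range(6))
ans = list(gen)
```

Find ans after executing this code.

Step 1: For each val in range(6), compute val+1:
  val=0: 0+1 = 1
  val=1: 1+1 = 2
  val=2: 2+1 = 3
  val=3: 3+1 = 4
  val=4: 4+1 = 5
  val=5: 5+1 = 6
Therefore ans = [1, 2, 3, 4, 5, 6].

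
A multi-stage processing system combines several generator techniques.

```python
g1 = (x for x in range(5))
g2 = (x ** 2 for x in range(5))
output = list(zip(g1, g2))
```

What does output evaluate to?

Step 1: g1 produces [0, 1, 2, 3, 4].
Step 2: g2 produces [0, 1, 4, 9, 16].
Step 3: zip pairs them: [(0, 0), (1, 1), (2, 4), (3, 9), (4, 16)].
Therefore output = [(0, 0), (1, 1), (2, 4), (3, 9), (4, 16)].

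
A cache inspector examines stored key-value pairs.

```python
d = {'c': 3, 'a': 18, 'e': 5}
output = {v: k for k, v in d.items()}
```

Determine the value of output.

Step 1: Invert dict (swap keys and values):
  'c': 3 -> 3: 'c'
  'a': 18 -> 18: 'a'
  'e': 5 -> 5: 'e'
Therefore output = {3: 'c', 18: 'a', 5: 'e'}.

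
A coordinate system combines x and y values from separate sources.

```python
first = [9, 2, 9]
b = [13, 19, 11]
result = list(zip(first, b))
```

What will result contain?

Step 1: zip pairs elements at same index:
  Index 0: (9, 13)
  Index 1: (2, 19)
  Index 2: (9, 11)
Therefore result = [(9, 13), (2, 19), (9, 11)].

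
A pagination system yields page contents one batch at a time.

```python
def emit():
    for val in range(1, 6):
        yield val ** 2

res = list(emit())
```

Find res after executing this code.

Step 1: For each val in range(1, 6), yield val**2:
  val=1: yield 1**2 = 1
  val=2: yield 2**2 = 4
  val=3: yield 3**2 = 9
  val=4: yield 4**2 = 16
  val=5: yield 5**2 = 25
Therefore res = [1, 4, 9, 16, 25].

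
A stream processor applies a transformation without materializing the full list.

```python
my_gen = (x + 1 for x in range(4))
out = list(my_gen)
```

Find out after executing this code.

Step 1: For each x in range(4), compute x+1:
  x=0: 0+1 = 1
  x=1: 1+1 = 2
  x=2: 2+1 = 3
  x=3: 3+1 = 4
Therefore out = [1, 2, 3, 4].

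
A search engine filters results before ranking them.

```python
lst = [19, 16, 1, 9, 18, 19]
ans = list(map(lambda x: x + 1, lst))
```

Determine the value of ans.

Step 1: Apply lambda x: x + 1 to each element:
  19 -> 20
  16 -> 17
  1 -> 2
  9 -> 10
  18 -> 19
  19 -> 20
Therefore ans = [20, 17, 2, 10, 19, 20].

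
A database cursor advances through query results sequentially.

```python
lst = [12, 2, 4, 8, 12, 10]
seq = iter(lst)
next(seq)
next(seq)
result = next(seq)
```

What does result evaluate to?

Step 1: Create iterator over [12, 2, 4, 8, 12, 10].
Step 2: next() consumes 12.
Step 3: next() consumes 2.
Step 4: next() returns 4.
Therefore result = 4.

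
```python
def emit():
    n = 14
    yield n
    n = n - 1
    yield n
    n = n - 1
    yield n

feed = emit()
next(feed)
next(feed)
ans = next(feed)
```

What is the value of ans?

Step 1: Trace through generator execution:
  Yield 1: n starts at 14, yield 14
  Yield 2: n = 14 - 1 = 13, yield 13
  Yield 3: n = 13 - 1 = 12, yield 12
Step 2: First next() gets 14, second next() gets the second value, third next() yields 12.
Therefore ans = 12.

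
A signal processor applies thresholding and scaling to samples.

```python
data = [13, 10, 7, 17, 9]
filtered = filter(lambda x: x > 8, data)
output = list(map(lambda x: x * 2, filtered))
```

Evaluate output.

Step 1: Filter data for elements > 8:
  13: kept
  10: kept
  7: removed
  17: kept
  9: kept
Step 2: Map x * 2 on filtered [13, 10, 17, 9]:
  13 -> 26
  10 -> 20
  17 -> 34
  9 -> 18
Therefore output = [26, 20, 34, 18].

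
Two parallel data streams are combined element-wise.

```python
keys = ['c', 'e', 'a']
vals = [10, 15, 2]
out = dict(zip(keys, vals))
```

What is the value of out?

Step 1: zip pairs keys with values:
  'c' -> 10
  'e' -> 15
  'a' -> 2
Therefore out = {'c': 10, 'e': 15, 'a': 2}.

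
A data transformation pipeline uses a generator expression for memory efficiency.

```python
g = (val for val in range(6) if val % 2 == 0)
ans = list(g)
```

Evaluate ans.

Step 1: Filter range(6) keeping only even values:
  val=0: even, included
  val=1: odd, excluded
  val=2: even, included
  val=3: odd, excluded
  val=4: even, included
  val=5: odd, excluded
Therefore ans = [0, 2, 4].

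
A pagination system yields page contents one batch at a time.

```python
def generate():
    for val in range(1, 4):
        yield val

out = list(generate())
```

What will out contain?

Step 1: The generator yields each value from range(1, 4).
Step 2: list() consumes all yields: [1, 2, 3].
Therefore out = [1, 2, 3].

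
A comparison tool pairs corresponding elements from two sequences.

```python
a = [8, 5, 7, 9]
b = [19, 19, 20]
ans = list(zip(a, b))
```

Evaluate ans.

Step 1: zip stops at shortest (len(a)=4, len(b)=3):
  Index 0: (8, 19)
  Index 1: (5, 19)
  Index 2: (7, 20)
Step 2: Last element of a (9) has no pair, dropped.
Therefore ans = [(8, 19), (5, 19), (7, 20)].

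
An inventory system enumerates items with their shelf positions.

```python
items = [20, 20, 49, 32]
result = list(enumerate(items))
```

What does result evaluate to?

Step 1: enumerate pairs each element with its index:
  (0, 20)
  (1, 20)
  (2, 49)
  (3, 32)
Therefore result = [(0, 20), (1, 20), (2, 49), (3, 32)].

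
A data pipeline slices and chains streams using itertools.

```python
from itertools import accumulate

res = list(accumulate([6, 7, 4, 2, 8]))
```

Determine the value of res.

Step 1: accumulate computes running sums:
  + 6 = 6
  + 7 = 13
  + 4 = 17
  + 2 = 19
  + 8 = 27
Therefore res = [6, 13, 17, 19, 27].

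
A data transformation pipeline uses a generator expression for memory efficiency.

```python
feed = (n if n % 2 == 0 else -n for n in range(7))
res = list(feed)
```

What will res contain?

Step 1: For each n in range(7), yield n if even, else -n:
  n=0: even, yield 0
  n=1: odd, yield -1
  n=2: even, yield 2
  n=3: odd, yield -3
  n=4: even, yield 4
  n=5: odd, yield -5
  n=6: even, yield 6
Therefore res = [0, -1, 2, -3, 4, -5, 6].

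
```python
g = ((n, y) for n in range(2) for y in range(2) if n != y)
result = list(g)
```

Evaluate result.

Step 1: Nested generator over range(2) x range(2) where n != y:
  (0, 0): excluded (n == y)
  (0, 1): included
  (1, 0): included
  (1, 1): excluded (n == y)
Therefore result = [(0, 1), (1, 0)].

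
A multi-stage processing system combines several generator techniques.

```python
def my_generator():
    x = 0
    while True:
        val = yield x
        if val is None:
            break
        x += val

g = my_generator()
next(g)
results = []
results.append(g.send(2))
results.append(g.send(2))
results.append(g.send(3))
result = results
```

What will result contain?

Step 1: next(g) -> yield 0.
Step 2: send(2) -> x = 2, yield 2.
Step 3: send(2) -> x = 4, yield 4.
Step 4: send(3) -> x = 7, yield 7.
Therefore result = [2, 4, 7].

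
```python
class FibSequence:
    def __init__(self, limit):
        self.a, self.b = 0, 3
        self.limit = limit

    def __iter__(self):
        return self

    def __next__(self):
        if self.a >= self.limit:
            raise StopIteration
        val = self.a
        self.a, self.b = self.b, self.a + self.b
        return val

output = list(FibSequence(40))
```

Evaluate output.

Step 1: Fibonacci-like sequence (a=0, b=3) until >= 40:
  Yield 0, then a,b = 3,3
  Yield 3, then a,b = 3,6
  Yield 3, then a,b = 6,9
  Yield 6, then a,b = 9,15
  Yield 9, then a,b = 15,24
  Yield 15, then a,b = 24,39
  Yield 24, then a,b = 39,63
  Yield 39, then a,b = 63,102
Step 2: 63 >= 40, stop.
Therefore output = [0, 3, 3, 6, 9, 15, 24, 39].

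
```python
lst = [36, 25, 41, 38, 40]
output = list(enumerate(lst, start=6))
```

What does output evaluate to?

Step 1: enumerate with start=6:
  (6, 36)
  (7, 25)
  (8, 41)
  (9, 38)
  (10, 40)
Therefore output = [(6, 36), (7, 25), (8, 41), (9, 38), (10, 40)].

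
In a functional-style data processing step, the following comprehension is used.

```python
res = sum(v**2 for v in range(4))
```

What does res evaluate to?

Step 1: Compute v**2 for each v in range(4):
  v=0: 0**2 = 0
  v=1: 1**2 = 1
  v=2: 2**2 = 4
  v=3: 3**2 = 9
Step 2: sum = 0 + 1 + 4 + 9 = 14.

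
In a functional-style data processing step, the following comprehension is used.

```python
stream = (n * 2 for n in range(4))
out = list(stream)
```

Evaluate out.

Step 1: For each n in range(4), compute n*2:
  n=0: 0*2 = 0
  n=1: 1*2 = 2
  n=2: 2*2 = 4
  n=3: 3*2 = 6
Therefore out = [0, 2, 4, 6].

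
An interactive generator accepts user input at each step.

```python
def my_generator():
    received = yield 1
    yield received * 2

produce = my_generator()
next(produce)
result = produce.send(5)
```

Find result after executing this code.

Step 1: next(produce) advances to first yield, producing 1.
Step 2: send(5) resumes, received = 5.
Step 3: yield received * 2 = 5 * 2 = 10.
Therefore result = 10.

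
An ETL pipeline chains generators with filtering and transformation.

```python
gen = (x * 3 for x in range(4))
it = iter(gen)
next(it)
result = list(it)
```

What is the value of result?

Step 1: Generator produces [0, 3, 6, 9].
Step 2: next(it) consumes first element (0).
Step 3: list(it) collects remaining: [3, 6, 9].
Therefore result = [3, 6, 9].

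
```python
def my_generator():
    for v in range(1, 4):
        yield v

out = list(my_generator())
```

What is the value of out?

Step 1: The generator yields each value from range(1, 4).
Step 2: list() consumes all yields: [1, 2, 3].
Therefore out = [1, 2, 3].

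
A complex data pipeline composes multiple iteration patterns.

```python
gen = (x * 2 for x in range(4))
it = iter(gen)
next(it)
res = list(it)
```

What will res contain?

Step 1: Generator produces [0, 2, 4, 6].
Step 2: next(it) consumes first element (0).
Step 3: list(it) collects remaining: [2, 4, 6].
Therefore res = [2, 4, 6].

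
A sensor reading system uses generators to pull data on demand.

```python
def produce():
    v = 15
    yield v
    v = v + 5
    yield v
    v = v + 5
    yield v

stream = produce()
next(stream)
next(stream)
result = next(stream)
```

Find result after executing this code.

Step 1: Trace through generator execution:
  Yield 1: v starts at 15, yield 15
  Yield 2: v = 15 + 5 = 20, yield 20
  Yield 3: v = 20 + 5 = 25, yield 25
Step 2: First next() gets 15, second next() gets the second value, third next() yields 25.
Therefore result = 25.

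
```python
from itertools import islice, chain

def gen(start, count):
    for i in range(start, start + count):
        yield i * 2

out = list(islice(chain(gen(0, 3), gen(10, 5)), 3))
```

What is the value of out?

Step 1: gen(0, 3) yields [0, 2, 4].
Step 2: gen(10, 5) yields [20, 22, 24, 26, 28].
Step 3: chain concatenates: [0, 2, 4, 20, 22, 24, 26, 28].
Step 4: islice takes first 3: [0, 2, 4].
Therefore out = [0, 2, 4].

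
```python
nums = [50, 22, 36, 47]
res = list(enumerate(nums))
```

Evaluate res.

Step 1: enumerate pairs each element with its index:
  (0, 50)
  (1, 22)
  (2, 36)
  (3, 47)
Therefore res = [(0, 50), (1, 22), (2, 36), (3, 47)].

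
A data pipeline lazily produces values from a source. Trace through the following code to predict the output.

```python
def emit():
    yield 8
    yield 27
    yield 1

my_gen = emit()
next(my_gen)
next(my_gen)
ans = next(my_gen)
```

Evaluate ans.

Step 1: emit() creates a generator.
Step 2: next(my_gen) yields 8 (consumed and discarded).
Step 3: next(my_gen) yields 27 (consumed and discarded).
Step 4: next(my_gen) yields 1, assigned to ans.
Therefore ans = 1.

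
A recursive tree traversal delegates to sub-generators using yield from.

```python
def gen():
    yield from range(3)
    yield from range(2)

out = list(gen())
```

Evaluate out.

Step 1: Trace yields in order:
  yield 0
  yield 1
  yield 2
  yield 0
  yield 1
Therefore out = [0, 1, 2, 0, 1].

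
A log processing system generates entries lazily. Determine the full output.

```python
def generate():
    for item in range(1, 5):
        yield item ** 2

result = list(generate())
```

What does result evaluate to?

Step 1: For each item in range(1, 5), yield item**2:
  item=1: yield 1**2 = 1
  item=2: yield 2**2 = 4
  item=3: yield 3**2 = 9
  item=4: yield 4**2 = 16
Therefore result = [1, 4, 9, 16].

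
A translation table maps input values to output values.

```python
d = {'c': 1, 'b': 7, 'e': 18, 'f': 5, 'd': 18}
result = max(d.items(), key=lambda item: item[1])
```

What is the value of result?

Step 1: Find item with maximum value:
  ('c', 1)
  ('b', 7)
  ('e', 18)
  ('f', 5)
  ('d', 18)
Step 2: Maximum value is 18 at key 'e'.
Therefore result = ('e', 18).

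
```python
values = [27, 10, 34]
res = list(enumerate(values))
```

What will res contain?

Step 1: enumerate pairs each element with its index:
  (0, 27)
  (1, 10)
  (2, 34)
Therefore res = [(0, 27), (1, 10), (2, 34)].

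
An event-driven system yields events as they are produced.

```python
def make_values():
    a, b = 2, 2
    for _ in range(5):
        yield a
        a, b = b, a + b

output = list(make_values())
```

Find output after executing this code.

Step 1: Fibonacci-like sequence starting with a=2, b=2:
  Iteration 1: yield a=2, then a,b = 2,4
  Iteration 2: yield a=2, then a,b = 4,6
  Iteration 3: yield a=4, then a,b = 6,10
  Iteration 4: yield a=6, then a,b = 10,16
  Iteration 5: yield a=10, then a,b = 16,26
Therefore output = [2, 2, 4, 6, 10].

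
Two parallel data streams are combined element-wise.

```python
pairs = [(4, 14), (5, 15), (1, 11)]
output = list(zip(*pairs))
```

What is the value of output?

Step 1: zip(*pairs) transposes: unzips [(4, 14), (5, 15), (1, 11)] into separate sequences.
Step 2: First elements: (4, 5, 1), second elements: (14, 15, 11).
Therefore output = [(4, 5, 1), (14, 15, 11)].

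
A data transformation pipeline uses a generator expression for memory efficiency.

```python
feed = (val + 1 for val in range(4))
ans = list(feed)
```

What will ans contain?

Step 1: For each val in range(4), compute val+1:
  val=0: 0+1 = 1
  val=1: 1+1 = 2
  val=2: 2+1 = 3
  val=3: 3+1 = 4
Therefore ans = [1, 2, 3, 4].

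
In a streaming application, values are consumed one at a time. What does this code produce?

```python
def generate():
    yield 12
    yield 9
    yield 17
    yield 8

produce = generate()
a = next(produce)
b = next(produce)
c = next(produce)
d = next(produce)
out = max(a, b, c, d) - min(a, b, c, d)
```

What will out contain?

Step 1: Create generator and consume all values:
  a = next(produce) = 12
  b = next(produce) = 9
  c = next(produce) = 17
  d = next(produce) = 8
Step 2: max = 17, min = 8, out = 17 - 8 = 9.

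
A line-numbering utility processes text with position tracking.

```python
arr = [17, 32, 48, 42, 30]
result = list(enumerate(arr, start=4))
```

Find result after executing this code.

Step 1: enumerate with start=4:
  (4, 17)
  (5, 32)
  (6, 48)
  (7, 42)
  (8, 30)
Therefore result = [(4, 17), (5, 32), (6, 48), (7, 42), (8, 30)].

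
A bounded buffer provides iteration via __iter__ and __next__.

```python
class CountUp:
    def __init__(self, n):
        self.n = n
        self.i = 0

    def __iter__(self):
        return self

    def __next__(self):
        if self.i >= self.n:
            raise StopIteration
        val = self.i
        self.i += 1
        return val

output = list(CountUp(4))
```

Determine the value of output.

Step 1: CountUp(4) creates an iterator counting 0 to 3.
Step 2: list() consumes all values: [0, 1, 2, 3].
Therefore output = [0, 1, 2, 3].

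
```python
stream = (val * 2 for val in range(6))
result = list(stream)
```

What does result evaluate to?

Step 1: For each val in range(6), compute val*2:
  val=0: 0*2 = 0
  val=1: 1*2 = 2
  val=2: 2*2 = 4
  val=3: 3*2 = 6
  val=4: 4*2 = 8
  val=5: 5*2 = 10
Therefore result = [0, 2, 4, 6, 8, 10].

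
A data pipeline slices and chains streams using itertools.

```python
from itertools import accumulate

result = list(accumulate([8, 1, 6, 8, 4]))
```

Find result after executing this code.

Step 1: accumulate computes running sums:
  + 8 = 8
  + 1 = 9
  + 6 = 15
  + 8 = 23
  + 4 = 27
Therefore result = [8, 9, 15, 23, 27].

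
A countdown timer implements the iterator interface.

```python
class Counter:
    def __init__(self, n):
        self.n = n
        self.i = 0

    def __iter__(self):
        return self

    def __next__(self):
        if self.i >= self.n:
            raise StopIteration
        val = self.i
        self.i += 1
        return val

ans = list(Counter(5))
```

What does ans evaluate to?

Step 1: Counter(5) creates an iterator counting 0 to 4.
Step 2: list() consumes all values: [0, 1, 2, 3, 4].
Therefore ans = [0, 1, 2, 3, 4].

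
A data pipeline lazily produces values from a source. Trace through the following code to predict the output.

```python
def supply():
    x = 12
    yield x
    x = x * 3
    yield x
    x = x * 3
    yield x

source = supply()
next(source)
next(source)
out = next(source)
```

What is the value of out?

Step 1: Trace through generator execution:
  Yield 1: x starts at 12, yield 12
  Yield 2: x = 12 * 3 = 36, yield 36
  Yield 3: x = 36 * 3 = 108, yield 108
Step 2: First next() gets 12, second next() gets the second value, third next() yields 108.
Therefore out = 108.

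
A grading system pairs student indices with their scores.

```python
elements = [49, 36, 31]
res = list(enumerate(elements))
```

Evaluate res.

Step 1: enumerate pairs each element with its index:
  (0, 49)
  (1, 36)
  (2, 31)
Therefore res = [(0, 49), (1, 36), (2, 31)].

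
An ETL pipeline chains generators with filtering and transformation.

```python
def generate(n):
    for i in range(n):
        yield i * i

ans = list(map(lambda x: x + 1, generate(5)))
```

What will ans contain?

Step 1: generate(5) yields squares: [0, 1, 4, 9, 16].
Step 2: map adds 1 to each: [1, 2, 5, 10, 17].
Therefore ans = [1, 2, 5, 10, 17].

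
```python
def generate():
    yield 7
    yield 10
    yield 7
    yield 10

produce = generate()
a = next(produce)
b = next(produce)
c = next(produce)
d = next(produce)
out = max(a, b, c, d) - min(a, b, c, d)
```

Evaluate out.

Step 1: Create generator and consume all values:
  a = next(produce) = 7
  b = next(produce) = 10
  c = next(produce) = 7
  d = next(produce) = 10
Step 2: max = 10, min = 7, out = 10 - 7 = 3.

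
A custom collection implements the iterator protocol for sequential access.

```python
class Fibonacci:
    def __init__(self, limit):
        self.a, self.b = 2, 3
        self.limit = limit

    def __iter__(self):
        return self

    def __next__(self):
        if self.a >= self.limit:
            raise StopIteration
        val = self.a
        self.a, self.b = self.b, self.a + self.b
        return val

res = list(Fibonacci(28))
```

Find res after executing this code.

Step 1: Fibonacci-like sequence (a=2, b=3) until >= 28:
  Yield 2, then a,b = 3,5
  Yield 3, then a,b = 5,8
  Yield 5, then a,b = 8,13
  Yield 8, then a,b = 13,21
  Yield 13, then a,b = 21,34
  Yield 21, then a,b = 34,55
Step 2: 34 >= 28, stop.
Therefore res = [2, 3, 5, 8, 13, 21].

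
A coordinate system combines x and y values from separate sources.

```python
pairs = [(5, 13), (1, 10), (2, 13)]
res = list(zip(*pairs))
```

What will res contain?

Step 1: zip(*pairs) transposes: unzips [(5, 13), (1, 10), (2, 13)] into separate sequences.
Step 2: First elements: (5, 1, 2), second elements: (13, 10, 13).
Therefore res = [(5, 1, 2), (13, 10, 13)].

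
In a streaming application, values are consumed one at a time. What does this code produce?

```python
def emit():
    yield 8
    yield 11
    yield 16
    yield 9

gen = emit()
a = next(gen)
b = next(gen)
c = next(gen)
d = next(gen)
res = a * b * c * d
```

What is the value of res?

Step 1: Create generator and consume all values:
  a = next(gen) = 8
  b = next(gen) = 11
  c = next(gen) = 16
  d = next(gen) = 9
Step 2: res = 8 * 11 * 16 * 9 = 12672.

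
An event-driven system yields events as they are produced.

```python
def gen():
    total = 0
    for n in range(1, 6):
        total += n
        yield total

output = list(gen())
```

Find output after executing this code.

Step 1: Generator accumulates running sum:
  n=1: total = 1, yield 1
  n=2: total = 3, yield 3
  n=3: total = 6, yield 6
  n=4: total = 10, yield 10
  n=5: total = 15, yield 15
Therefore output = [1, 3, 6, 10, 15].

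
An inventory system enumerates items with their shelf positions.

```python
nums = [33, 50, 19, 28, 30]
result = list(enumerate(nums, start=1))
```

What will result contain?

Step 1: enumerate with start=1:
  (1, 33)
  (2, 50)
  (3, 19)
  (4, 28)
  (5, 30)
Therefore result = [(1, 33), (2, 50), (3, 19), (4, 28), (5, 30)].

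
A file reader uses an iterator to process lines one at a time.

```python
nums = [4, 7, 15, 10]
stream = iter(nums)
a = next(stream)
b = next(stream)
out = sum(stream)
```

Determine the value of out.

Step 1: Create iterator over [4, 7, 15, 10].
Step 2: a = next() = 4, b = next() = 7.
Step 3: sum() of remaining [15, 10] = 25.
Therefore out = 25.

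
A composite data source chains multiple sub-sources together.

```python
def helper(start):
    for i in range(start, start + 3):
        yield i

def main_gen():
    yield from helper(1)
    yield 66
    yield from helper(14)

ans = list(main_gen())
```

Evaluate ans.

Step 1: main_gen() delegates to helper(1):
  yield 1
  yield 2
  yield 3
Step 2: yield 66
Step 3: Delegates to helper(14):
  yield 14
  yield 15
  yield 16
Therefore ans = [1, 2, 3, 66, 14, 15, 16].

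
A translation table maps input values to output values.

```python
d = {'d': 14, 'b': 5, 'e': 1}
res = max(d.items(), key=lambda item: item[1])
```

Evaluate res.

Step 1: Find item with maximum value:
  ('d', 14)
  ('b', 5)
  ('e', 1)
Step 2: Maximum value is 14 at key 'd'.
Therefore res = ('d', 14).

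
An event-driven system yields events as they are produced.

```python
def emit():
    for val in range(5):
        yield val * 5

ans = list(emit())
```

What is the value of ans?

Step 1: For each val in range(5), yield val * 5:
  val=0: yield 0 * 5 = 0
  val=1: yield 1 * 5 = 5
  val=2: yield 2 * 5 = 10
  val=3: yield 3 * 5 = 15
  val=4: yield 4 * 5 = 20
Therefore ans = [0, 5, 10, 15, 20].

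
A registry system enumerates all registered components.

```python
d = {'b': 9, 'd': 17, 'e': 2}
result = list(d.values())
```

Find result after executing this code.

Step 1: d.values() returns the dictionary values in insertion order.
Therefore result = [9, 17, 2].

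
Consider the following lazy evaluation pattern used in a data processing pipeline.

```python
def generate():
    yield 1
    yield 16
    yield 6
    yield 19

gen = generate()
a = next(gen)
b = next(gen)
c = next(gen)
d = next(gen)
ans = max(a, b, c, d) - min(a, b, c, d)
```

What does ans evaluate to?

Step 1: Create generator and consume all values:
  a = next(gen) = 1
  b = next(gen) = 16
  c = next(gen) = 6
  d = next(gen) = 19
Step 2: max = 19, min = 1, ans = 19 - 1 = 18.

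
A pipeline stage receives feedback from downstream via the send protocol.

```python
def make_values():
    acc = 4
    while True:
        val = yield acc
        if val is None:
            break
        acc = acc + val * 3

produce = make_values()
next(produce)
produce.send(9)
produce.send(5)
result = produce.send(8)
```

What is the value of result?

Step 1: next() -> yield acc=4.
Step 2: send(9) -> val=9, acc = 4 + 9*3 = 31, yield 31.
Step 3: send(5) -> val=5, acc = 31 + 5*3 = 46, yield 46.
Step 4: send(8) -> val=8, acc = 46 + 8*3 = 70, yield 70.
Therefore result = 70.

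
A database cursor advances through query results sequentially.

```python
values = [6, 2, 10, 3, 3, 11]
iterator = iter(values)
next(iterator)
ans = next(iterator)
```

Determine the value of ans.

Step 1: Create iterator over [6, 2, 10, 3, 3, 11].
Step 2: next() consumes 6.
Step 3: next() returns 2.
Therefore ans = 2.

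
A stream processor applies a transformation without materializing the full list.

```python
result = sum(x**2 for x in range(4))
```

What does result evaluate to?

Step 1: Compute x**2 for each x in range(4):
  x=0: 0**2 = 0
  x=1: 1**2 = 1
  x=2: 2**2 = 4
  x=3: 3**2 = 9
Step 2: sum = 0 + 1 + 4 + 9 = 14.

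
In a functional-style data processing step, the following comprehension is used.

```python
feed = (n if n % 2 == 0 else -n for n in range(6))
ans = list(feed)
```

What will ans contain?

Step 1: For each n in range(6), yield n if even, else -n:
  n=0: even, yield 0
  n=1: odd, yield -1
  n=2: even, yield 2
  n=3: odd, yield -3
  n=4: even, yield 4
  n=5: odd, yield -5
Therefore ans = [0, -1, 2, -3, 4, -5].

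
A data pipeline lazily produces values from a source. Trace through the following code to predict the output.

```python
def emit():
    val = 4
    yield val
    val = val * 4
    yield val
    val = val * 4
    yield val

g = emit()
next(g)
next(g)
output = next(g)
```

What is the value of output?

Step 1: Trace through generator execution:
  Yield 1: val starts at 4, yield 4
  Yield 2: val = 4 * 4 = 16, yield 16
  Yield 3: val = 16 * 4 = 64, yield 64
Step 2: First next() gets 4, second next() gets the second value, third next() yields 64.
Therefore output = 64.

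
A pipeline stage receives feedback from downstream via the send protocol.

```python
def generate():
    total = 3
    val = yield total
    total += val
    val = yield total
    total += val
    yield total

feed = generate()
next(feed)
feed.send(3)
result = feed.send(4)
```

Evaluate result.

Step 1: next() -> yield total=3.
Step 2: send(3) -> val=3, total = 3+3 = 6, yield 6.
Step 3: send(4) -> val=4, total = 6+4 = 10, yield 10.
Therefore result = 10.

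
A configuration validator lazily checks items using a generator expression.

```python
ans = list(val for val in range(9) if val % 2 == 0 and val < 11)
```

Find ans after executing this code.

Step 1: Filter range(9) where val % 2 == 0 and val < 11:
  val=0: both conditions met, included
  val=1: excluded (1 % 2 != 0)
  val=2: both conditions met, included
  val=3: excluded (3 % 2 != 0)
  val=4: both conditions met, included
  val=5: excluded (5 % 2 != 0)
  val=6: both conditions met, included
  val=7: excluded (7 % 2 != 0)
  val=8: both conditions met, included
Therefore ans = [0, 2, 4, 6, 8].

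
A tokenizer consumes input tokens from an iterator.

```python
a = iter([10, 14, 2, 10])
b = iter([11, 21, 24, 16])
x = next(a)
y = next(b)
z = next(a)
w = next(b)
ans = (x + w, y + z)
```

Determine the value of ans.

Step 1: a iterates [10, 14, 2, 10], b iterates [11, 21, 24, 16].
Step 2: x = next(a) = 10, y = next(b) = 11.
Step 3: z = next(a) = 14, w = next(b) = 21.
Step 4: ans = (10 + 21, 11 + 14) = (31, 25).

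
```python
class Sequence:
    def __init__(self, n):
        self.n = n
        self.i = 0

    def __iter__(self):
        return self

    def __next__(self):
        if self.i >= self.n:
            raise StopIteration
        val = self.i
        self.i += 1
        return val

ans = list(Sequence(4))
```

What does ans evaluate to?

Step 1: Sequence(4) creates an iterator counting 0 to 3.
Step 2: list() consumes all values: [0, 1, 2, 3].
Therefore ans = [0, 1, 2, 3].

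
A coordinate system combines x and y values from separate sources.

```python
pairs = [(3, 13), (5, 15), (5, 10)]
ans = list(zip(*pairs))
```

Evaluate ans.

Step 1: zip(*pairs) transposes: unzips [(3, 13), (5, 15), (5, 10)] into separate sequences.
Step 2: First elements: (3, 5, 5), second elements: (13, 15, 10).
Therefore ans = [(3, 5, 5), (13, 15, 10)].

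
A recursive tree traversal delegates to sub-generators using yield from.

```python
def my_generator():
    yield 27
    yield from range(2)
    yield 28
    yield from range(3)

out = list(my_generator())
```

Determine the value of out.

Step 1: Trace yields in order:
  yield 27
  yield 0
  yield 1
  yield 28
  yield 0
  yield 1
  yield 2
Therefore out = [27, 0, 1, 28, 0, 1, 2].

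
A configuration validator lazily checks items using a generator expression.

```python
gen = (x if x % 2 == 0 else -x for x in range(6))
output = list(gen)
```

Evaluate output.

Step 1: For each x in range(6), yield x if even, else -x:
  x=0: even, yield 0
  x=1: odd, yield -1
  x=2: even, yield 2
  x=3: odd, yield -3
  x=4: even, yield 4
  x=5: odd, yield -5
Therefore output = [0, -1, 2, -3, 4, -5].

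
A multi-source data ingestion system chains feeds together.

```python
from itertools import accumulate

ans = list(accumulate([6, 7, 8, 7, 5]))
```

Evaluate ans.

Step 1: accumulate computes running sums:
  + 6 = 6
  + 7 = 13
  + 8 = 21
  + 7 = 28
  + 5 = 33
Therefore ans = [6, 13, 21, 28, 33].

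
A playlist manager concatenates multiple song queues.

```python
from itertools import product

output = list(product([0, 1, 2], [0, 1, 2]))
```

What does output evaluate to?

Step 1: product([0, 1, 2], [0, 1, 2]) gives all pairs:
  (0, 0)
  (0, 1)
  (0, 2)
  (1, 0)
  (1, 1)
  (1, 2)
  (2, 0)
  (2, 1)
  (2, 2)
Therefore output = [(0, 0), (0, 1), (0, 2), (1, 0), (1, 1), (1, 2), (2, 0), (2, 1), (2, 2)].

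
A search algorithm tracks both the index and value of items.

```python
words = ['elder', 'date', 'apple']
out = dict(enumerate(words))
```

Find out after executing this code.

Step 1: enumerate pairs indices with words:
  0 -> 'elder'
  1 -> 'date'
  2 -> 'apple'
Therefore out = {0: 'elder', 1: 'date', 2: 'apple'}.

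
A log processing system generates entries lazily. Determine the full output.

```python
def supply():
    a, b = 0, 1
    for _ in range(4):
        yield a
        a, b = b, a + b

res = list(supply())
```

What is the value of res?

Step 1: Fibonacci-like sequence starting with a=0, b=1:
  Iteration 1: yield a=0, then a,b = 1,1
  Iteration 2: yield a=1, then a,b = 1,2
  Iteration 3: yield a=1, then a,b = 2,3
  Iteration 4: yield a=2, then a,b = 3,5
Therefore res = [0, 1, 1, 2].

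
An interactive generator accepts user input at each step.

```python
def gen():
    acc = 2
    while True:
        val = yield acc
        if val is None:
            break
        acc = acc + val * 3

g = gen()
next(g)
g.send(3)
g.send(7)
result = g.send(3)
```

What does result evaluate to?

Step 1: next() -> yield acc=2.
Step 2: send(3) -> val=3, acc = 2 + 3*3 = 11, yield 11.
Step 3: send(7) -> val=7, acc = 11 + 7*3 = 32, yield 32.
Step 4: send(3) -> val=3, acc = 32 + 3*3 = 41, yield 41.
Therefore result = 41.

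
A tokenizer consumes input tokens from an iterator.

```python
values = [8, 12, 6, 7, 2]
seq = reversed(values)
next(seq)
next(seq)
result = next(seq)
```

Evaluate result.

Step 1: reversed([8, 12, 6, 7, 2]) gives iterator: [2, 7, 6, 12, 8].
Step 2: First next() = 2, second next() = 7.
Step 3: Third next() = 6.
Therefore result = 6.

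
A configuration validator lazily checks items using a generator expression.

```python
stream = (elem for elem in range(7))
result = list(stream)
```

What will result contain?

Step 1: Generator expression iterates range(7): [0, 1, 2, 3, 4, 5, 6].
Step 2: list() collects all values.
Therefore result = [0, 1, 2, 3, 4, 5, 6].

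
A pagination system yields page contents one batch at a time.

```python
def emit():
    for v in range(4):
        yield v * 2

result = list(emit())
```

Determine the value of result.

Step 1: For each v in range(4), yield v * 2:
  v=0: yield 0 * 2 = 0
  v=1: yield 1 * 2 = 2
  v=2: yield 2 * 2 = 4
  v=3: yield 3 * 2 = 6
Therefore result = [0, 2, 4, 6].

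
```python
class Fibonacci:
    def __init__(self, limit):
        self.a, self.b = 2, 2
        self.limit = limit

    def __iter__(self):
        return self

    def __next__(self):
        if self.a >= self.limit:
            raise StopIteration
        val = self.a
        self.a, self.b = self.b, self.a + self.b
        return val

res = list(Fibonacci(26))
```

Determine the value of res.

Step 1: Fibonacci-like sequence (a=2, b=2) until >= 26:
  Yield 2, then a,b = 2,4
  Yield 2, then a,b = 4,6
  Yield 4, then a,b = 6,10
  Yield 6, then a,b = 10,16
  Yield 10, then a,b = 16,26
  Yield 16, then a,b = 26,42
Step 2: 26 >= 26, stop.
Therefore res = [2, 2, 4, 6, 10, 16].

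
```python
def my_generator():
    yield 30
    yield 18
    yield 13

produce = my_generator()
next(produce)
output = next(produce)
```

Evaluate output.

Step 1: my_generator() creates a generator.
Step 2: next(produce) yields 30 (consumed and discarded).
Step 3: next(produce) yields 18, assigned to output.
Therefore output = 18.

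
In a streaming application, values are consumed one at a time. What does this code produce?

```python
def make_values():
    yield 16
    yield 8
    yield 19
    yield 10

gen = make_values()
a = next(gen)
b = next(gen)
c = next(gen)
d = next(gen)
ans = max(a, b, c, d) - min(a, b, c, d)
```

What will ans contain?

Step 1: Create generator and consume all values:
  a = next(gen) = 16
  b = next(gen) = 8
  c = next(gen) = 19
  d = next(gen) = 10
Step 2: max = 19, min = 8, ans = 19 - 8 = 11.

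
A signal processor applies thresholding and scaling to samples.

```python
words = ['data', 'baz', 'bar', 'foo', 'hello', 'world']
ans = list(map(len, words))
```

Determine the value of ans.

Step 1: Map len() to each word:
  'data' -> 4
  'baz' -> 3
  'bar' -> 3
  'foo' -> 3
  'hello' -> 5
  'world' -> 5
Therefore ans = [4, 3, 3, 3, 5, 5].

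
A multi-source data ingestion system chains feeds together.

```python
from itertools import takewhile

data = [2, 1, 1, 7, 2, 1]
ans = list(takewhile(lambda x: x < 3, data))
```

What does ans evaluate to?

Step 1: takewhile stops at first element >= 3:
  2 < 3: take
  1 < 3: take
  1 < 3: take
  7 >= 3: stop
Therefore ans = [2, 1, 1].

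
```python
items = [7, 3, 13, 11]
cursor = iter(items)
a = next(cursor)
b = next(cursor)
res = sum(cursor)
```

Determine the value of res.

Step 1: Create iterator over [7, 3, 13, 11].
Step 2: a = next() = 7, b = next() = 3.
Step 3: sum() of remaining [13, 11] = 24.
Therefore res = 24.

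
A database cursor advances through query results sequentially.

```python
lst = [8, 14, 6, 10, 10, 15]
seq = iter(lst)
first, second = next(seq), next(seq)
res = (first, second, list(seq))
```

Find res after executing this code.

Step 1: Create iterator over [8, 14, 6, 10, 10, 15].
Step 2: first = 8, second = 14.
Step 3: Remaining elements: [6, 10, 10, 15].
Therefore res = (8, 14, [6, 10, 10, 15]).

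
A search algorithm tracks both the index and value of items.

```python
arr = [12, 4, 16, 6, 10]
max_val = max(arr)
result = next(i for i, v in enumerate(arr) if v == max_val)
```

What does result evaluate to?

Step 1: max([12, 4, 16, 6, 10]) = 16.
Step 2: Find first index where value == 16:
  Index 0: 12 != 16
  Index 1: 4 != 16
  Index 2: 16 == 16, found!
Therefore result = 2.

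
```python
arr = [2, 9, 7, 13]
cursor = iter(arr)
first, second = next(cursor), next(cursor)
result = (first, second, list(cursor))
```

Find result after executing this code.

Step 1: Create iterator over [2, 9, 7, 13].
Step 2: first = 2, second = 9.
Step 3: Remaining elements: [7, 13].
Therefore result = (2, 9, [7, 13]).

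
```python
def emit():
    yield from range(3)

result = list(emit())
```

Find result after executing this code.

Step 1: yield from delegates to the iterable, yielding each element.
Step 2: Collected values: [0, 1, 2].
Therefore result = [0, 1, 2].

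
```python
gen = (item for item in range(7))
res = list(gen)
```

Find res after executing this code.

Step 1: Generator expression iterates range(7): [0, 1, 2, 3, 4, 5, 6].
Step 2: list() collects all values.
Therefore res = [0, 1, 2, 3, 4, 5, 6].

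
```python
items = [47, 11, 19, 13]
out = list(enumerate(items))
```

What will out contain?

Step 1: enumerate pairs each element with its index:
  (0, 47)
  (1, 11)
  (2, 19)
  (3, 13)
Therefore out = [(0, 47), (1, 11), (2, 19), (3, 13)].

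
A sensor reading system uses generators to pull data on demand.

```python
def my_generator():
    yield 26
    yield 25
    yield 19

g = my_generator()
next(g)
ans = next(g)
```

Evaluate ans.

Step 1: my_generator() creates a generator.
Step 2: next(g) yields 26 (consumed and discarded).
Step 3: next(g) yields 25, assigned to ans.
Therefore ans = 25.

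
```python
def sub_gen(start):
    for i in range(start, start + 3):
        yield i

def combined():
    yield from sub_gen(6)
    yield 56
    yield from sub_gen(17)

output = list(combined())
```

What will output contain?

Step 1: combined() delegates to sub_gen(6):
  yield 6
  yield 7
  yield 8
Step 2: yield 56
Step 3: Delegates to sub_gen(17):
  yield 17
  yield 18
  yield 19
Therefore output = [6, 7, 8, 56, 17, 18, 19].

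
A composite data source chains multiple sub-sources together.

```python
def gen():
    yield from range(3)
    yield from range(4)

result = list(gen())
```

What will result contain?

Step 1: Trace yields in order:
  yield 0
  yield 1
  yield 2
  yield 0
  yield 1
  yield 2
  yield 3
Therefore result = [0, 1, 2, 0, 1, 2, 3].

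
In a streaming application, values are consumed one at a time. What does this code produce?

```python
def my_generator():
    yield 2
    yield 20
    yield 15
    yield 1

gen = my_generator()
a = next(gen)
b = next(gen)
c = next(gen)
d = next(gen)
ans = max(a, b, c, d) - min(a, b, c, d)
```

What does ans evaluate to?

Step 1: Create generator and consume all values:
  a = next(gen) = 2
  b = next(gen) = 20
  c = next(gen) = 15
  d = next(gen) = 1
Step 2: max = 20, min = 1, ans = 20 - 1 = 19.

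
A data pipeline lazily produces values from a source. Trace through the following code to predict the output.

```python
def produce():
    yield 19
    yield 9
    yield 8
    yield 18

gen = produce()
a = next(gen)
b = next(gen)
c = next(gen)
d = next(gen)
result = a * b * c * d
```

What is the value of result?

Step 1: Create generator and consume all values:
  a = next(gen) = 19
  b = next(gen) = 9
  c = next(gen) = 8
  d = next(gen) = 18
Step 2: result = 19 * 9 * 8 * 18 = 24624.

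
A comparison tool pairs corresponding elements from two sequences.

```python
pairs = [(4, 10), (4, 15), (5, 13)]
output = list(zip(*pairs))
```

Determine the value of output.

Step 1: zip(*pairs) transposes: unzips [(4, 10), (4, 15), (5, 13)] into separate sequences.
Step 2: First elements: (4, 4, 5), second elements: (10, 15, 13).
Therefore output = [(4, 4, 5), (10, 15, 13)].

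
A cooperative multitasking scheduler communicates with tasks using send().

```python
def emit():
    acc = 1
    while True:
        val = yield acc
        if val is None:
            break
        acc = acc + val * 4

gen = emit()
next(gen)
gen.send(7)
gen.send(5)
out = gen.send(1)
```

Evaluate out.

Step 1: next() -> yield acc=1.
Step 2: send(7) -> val=7, acc = 1 + 7*4 = 29, yield 29.
Step 3: send(5) -> val=5, acc = 29 + 5*4 = 49, yield 49.
Step 4: send(1) -> val=1, acc = 49 + 1*4 = 53, yield 53.
Therefore out = 53.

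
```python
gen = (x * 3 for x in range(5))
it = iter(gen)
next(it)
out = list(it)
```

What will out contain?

Step 1: Generator produces [0, 3, 6, 9, 12].
Step 2: next(it) consumes first element (0).
Step 3: list(it) collects remaining: [3, 6, 9, 12].
Therefore out = [3, 6, 9, 12].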